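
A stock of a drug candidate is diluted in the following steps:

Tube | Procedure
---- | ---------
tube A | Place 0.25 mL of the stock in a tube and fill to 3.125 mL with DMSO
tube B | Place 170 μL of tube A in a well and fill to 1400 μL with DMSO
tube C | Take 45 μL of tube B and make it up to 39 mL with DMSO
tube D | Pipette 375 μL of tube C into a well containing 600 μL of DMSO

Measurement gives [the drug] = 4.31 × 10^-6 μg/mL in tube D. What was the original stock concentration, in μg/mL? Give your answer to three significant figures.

1.00 μg/mL

Step 1: 0.25 mL brought to 3.125 mL → factor 3.125/0.25 = 12.5
Step 2: 170 μL brought to 1400 μL → factor 1400/170 = 8.2353
Step 3: 45 μL brought to 39 mL → factor 39000/45 = 866.67
Step 4: 375 μL + 600 μL = 975 μL total → factor 975/375 = 2.6
Overall dilution factor = 12.5 × 8.2353 × 866.67 × 2.6 = 2.3196 × 10^5
Stock = 4.31 × 10^-6 μg/mL × 2.3196 × 10^5 = 1.00 μg/mL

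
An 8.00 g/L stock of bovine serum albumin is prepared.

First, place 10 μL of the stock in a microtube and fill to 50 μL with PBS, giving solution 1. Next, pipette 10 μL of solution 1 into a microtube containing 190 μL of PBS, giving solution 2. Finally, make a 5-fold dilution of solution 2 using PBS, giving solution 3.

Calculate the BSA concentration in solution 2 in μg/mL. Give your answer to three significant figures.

80.0 μg/mL

Step 1: 10 μL brought to 50 μL → factor 50/10 = 5
Step 2: 10 μL + 190 μL = 200 μL total → factor 200/10 = 20
Dilution factor through solution 2 = 5 × 20 = 100
[solution 2] = 8.00 g/L / 100 = 0.08000 g/L = 80.0 μg/mL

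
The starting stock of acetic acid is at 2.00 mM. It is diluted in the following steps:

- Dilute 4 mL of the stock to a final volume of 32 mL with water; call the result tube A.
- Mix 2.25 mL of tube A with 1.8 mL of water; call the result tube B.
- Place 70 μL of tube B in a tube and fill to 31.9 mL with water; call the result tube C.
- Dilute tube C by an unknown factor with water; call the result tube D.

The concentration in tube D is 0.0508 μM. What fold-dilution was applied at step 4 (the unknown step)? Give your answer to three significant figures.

Step 1: 4 mL brought to 32 mL → factor 32/4 = 8
Step 2: 2.25 mL + 1.8 mL = 4.05 mL total → factor 4.05/2.25 = 1.8
Step 3: 70 μL brought to 31.9 mL → factor 31900/70 = 455.71
Step 4: unknown factor x
Product of known-step factors = 6562.3
Overall factor = 2.00 mM / (0.0508 μM) = 39370
x = 39370 / 6562.3 = 6.00

6.00-fold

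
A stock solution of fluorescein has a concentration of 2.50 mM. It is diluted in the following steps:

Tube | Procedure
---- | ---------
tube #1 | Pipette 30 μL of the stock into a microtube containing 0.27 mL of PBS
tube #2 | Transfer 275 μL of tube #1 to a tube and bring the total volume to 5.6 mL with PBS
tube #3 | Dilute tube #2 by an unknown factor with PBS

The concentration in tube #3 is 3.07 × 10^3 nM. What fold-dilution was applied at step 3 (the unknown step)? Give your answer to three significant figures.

Step 1: 30 μL + 0.27 mL = 300 μL total → factor 300/30 = 10
Step 2: 275 μL brought to 5.6 mL → factor 5600/275 = 20.364
Step 3: unknown factor x
Product of known-step factors = 203.64
Overall factor = 2.50 mM / (3.07 × 10^3 nM) = 814.33
x = 814.33 / 203.64 = 4.00

4.00-fold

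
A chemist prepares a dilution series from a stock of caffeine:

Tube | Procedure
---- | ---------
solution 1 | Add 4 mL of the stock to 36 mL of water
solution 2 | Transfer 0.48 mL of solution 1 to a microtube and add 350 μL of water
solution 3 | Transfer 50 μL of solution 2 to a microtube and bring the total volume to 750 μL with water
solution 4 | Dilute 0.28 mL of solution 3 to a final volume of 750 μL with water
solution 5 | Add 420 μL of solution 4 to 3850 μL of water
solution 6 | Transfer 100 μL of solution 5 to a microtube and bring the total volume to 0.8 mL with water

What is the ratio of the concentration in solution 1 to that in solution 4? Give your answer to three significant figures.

69.5

Step 1: 4 mL + 36 mL = 40 mL total → factor 40/4 = 10
Step 2: 0.48 mL + 350 μL = 0.83 mL total → factor 0.83/0.48 = 1.7292
Step 3: 50 μL brought to 750 μL → factor 750/50 = 15
Step 4: 0.28 mL brought to 750 μL → factor 0.75/0.28 = 2.6786
Dilution factor to solution 1 = 10; to solution 4 = 694.75
[solution 1]/[solution 4] = (factor to solution 4)/(factor to solution 1) = 694.75/10 = 69.5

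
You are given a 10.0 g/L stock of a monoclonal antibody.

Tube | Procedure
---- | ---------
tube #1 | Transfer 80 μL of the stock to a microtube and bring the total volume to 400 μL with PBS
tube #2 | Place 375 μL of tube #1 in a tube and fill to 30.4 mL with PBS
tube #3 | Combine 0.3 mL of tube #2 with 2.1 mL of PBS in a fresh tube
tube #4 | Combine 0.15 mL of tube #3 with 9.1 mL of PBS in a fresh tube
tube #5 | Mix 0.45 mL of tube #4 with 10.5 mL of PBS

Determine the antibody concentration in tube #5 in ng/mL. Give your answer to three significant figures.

2.06 ng/mL

Step 1: 80 μL brought to 400 μL → factor 400/80 = 5
Step 2: 375 μL brought to 30.4 mL → factor 30400/375 = 81.067
Step 3: 0.3 mL + 2.1 mL = 2.4 mL total → factor 2.4/0.3 = 8
Step 4: 0.15 mL + 9.1 mL = 9.25 mL total → factor 9.25/0.15 = 61.667
Step 5: 0.45 mL + 10.5 mL = 10.95 mL total → factor 10.95/0.45 = 24.333
Overall dilution factor = 5 × 81.067 × 8 × 61.667 × 24.333 = 4.8658 × 10^6
Final = 10.0 g/L / 4.8658 × 10^6 = 2.055 × 10^-6 g/L = 2.06 ng/mL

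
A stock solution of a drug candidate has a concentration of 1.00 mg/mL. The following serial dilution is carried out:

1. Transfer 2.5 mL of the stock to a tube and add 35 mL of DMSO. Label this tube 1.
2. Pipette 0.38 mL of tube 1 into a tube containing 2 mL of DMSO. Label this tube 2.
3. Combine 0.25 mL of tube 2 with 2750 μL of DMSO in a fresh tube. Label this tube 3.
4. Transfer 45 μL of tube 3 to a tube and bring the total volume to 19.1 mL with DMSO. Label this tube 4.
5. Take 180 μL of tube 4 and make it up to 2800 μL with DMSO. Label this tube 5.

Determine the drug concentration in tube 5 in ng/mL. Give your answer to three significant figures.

Step 1: 2.5 mL + 35 mL = 37.5 mL total → factor 37.5/2.5 = 15
Step 2: 0.38 mL + 2 mL = 2.38 mL total → factor 2.38/0.38 = 6.2632
Step 3: 0.25 mL + 2750 μL = 3 mL total → factor 3/0.25 = 12
Step 4: 45 μL brought to 19.1 mL → factor 19100/45 = 424.44
Step 5: 180 μL brought to 2800 μL → factor 2800/180 = 15.556
Overall dilution factor = 15 × 6.2632 × 12 × 424.44 × 15.556 = 7.4434 × 10^6
Final = 1.00 mg/mL / 7.4434 × 10^6 = 1.343 × 10^-7 mg/mL = 0.134 ng/mL

0.134 ng/mL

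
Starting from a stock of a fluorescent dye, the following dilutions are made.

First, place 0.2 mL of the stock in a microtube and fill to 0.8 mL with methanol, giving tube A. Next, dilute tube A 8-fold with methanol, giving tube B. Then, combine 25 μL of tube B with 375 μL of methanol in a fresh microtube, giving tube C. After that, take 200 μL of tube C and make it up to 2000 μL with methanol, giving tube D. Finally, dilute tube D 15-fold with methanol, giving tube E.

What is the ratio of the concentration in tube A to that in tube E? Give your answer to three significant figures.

1.92 × 10^4

Step 1: 0.2 mL brought to 0.8 mL → factor 0.8/0.2 = 4
Step 2: 8-fold → factor 8
Step 3: 25 μL + 375 μL = 400 μL total → factor 400/25 = 16
Step 4: 200 μL brought to 2000 μL → factor 2000/200 = 10
Step 5: 15-fold → factor 15
Dilution factor to tube A = 4; to tube E = 76800
[tube A]/[tube E] = (factor to tube E)/(factor to tube A) = 76800/4 = 1.92 × 10^4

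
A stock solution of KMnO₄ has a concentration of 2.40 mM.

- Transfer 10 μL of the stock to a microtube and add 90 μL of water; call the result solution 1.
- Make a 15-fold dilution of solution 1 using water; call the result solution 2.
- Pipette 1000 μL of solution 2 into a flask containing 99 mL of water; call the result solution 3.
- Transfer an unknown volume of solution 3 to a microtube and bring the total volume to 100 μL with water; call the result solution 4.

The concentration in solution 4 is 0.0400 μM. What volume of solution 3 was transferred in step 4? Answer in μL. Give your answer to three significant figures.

25.0 μL

Step 1: 10 μL + 90 μL = 100 μL total → factor 100/10 = 10
Step 2: 15-fold → factor 15
Step 3: 1000 μL + 99 mL = 1 × 10^5 μL total → factor 1 × 10^5/1000 = 100
Step 4: v brought to 100 μL → factor = 100 μL/v
Product of known-step factors = 15000
Overall factor = 2.40 mM / (0.0400 μM) = 60000
Step-4 factor = 60000 / 15000 = 4
v = 100 μL / 4 = 25.0 μL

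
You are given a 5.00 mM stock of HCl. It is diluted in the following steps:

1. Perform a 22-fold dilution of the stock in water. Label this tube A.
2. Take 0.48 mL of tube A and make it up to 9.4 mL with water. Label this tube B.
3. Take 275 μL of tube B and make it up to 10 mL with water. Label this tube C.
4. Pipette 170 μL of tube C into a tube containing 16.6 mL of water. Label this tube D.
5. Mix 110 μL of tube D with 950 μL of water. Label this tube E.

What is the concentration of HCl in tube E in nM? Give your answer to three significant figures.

0.336 nM

Step 1: 22-fold → factor 22
Step 2: 0.48 mL brought to 9.4 mL → factor 9.4/0.48 = 19.583
Step 3: 275 μL brought to 10 mL → factor 10000/275 = 36.364
Step 4: 170 μL + 16.6 mL = 16770 μL total → factor 16770/170 = 98.647
Step 5: 110 μL + 950 μL = 1060 μL total → factor 1060/110 = 9.6364
Overall dilution factor = 22 × 19.583 × 36.364 × 98.647 × 9.6364 = 1.4893 × 10^7
Final = 5.00 mM / 1.4893 × 10^7 = 3.357 × 10^-7 mM = 0.336 nM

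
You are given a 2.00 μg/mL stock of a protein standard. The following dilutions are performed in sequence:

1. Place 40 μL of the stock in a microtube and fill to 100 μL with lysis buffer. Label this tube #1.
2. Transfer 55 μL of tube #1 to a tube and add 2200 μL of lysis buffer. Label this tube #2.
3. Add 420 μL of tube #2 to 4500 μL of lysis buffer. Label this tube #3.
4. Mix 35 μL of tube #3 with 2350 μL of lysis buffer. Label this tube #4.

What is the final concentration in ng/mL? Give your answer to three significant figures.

0.0244 ng/mL

Step 1: 40 μL brought to 100 μL → factor 100/40 = 2.5
Step 2: 55 μL + 2200 μL = 2255 μL total → factor 2255/55 = 41
Step 3: 420 μL + 4500 μL = 4920 μL total → factor 4920/420 = 11.714
Step 4: 35 μL + 2350 μL = 2385 μL total → factor 2385/35 = 68.143
Overall dilution factor = 2.5 × 41 × 11.714 × 68.143 = 81820
Final = 2.00 μg/mL / 81820 = 2.444 × 10^-5 μg/mL = 0.0244 ng/mL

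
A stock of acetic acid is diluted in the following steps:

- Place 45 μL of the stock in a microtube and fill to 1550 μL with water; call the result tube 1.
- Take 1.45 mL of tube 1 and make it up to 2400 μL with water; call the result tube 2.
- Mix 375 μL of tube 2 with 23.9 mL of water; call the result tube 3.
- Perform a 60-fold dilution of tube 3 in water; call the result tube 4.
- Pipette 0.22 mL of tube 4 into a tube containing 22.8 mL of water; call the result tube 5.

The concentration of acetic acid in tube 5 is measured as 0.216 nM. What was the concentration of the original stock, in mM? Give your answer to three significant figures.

Step 1: 45 μL brought to 1550 μL → factor 1550/45 = 34.444
Step 2: 1.45 mL brought to 2400 μL → factor 2.4/1.45 = 1.6552
Step 3: 375 μL + 23.9 mL = 24275 μL total → factor 24275/375 = 64.733
Step 4: 60-fold → factor 60
Step 5: 0.22 mL + 22.8 mL = 23.02 mL total → factor 23.02/0.22 = 104.64
Overall dilution factor = 34.444 × 1.6552 × 64.733 × 60 × 104.64 = 2.317 × 10^7
Stock = 0.216 nM × 2.317 × 10^7 = 5.005 × 10^6 nM = 5.00 mM

5.00 mM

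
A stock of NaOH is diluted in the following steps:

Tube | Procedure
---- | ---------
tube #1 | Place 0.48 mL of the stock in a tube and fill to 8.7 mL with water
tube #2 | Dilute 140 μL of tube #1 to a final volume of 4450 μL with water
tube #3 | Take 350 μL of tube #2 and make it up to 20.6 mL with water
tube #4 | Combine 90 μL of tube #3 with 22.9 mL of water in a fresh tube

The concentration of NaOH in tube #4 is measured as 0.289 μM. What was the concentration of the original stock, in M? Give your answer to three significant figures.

Step 1: 0.48 mL brought to 8.7 mL → factor 8.7/0.48 = 18.125
Step 2: 140 μL brought to 4450 μL → factor 4450/140 = 31.786
Step 3: 350 μL brought to 20.6 mL → factor 20600/350 = 58.857
Step 4: 90 μL + 22.9 mL = 22990 μL total → factor 22990/90 = 255.44
Overall dilution factor = 18.125 × 31.786 × 58.857 × 255.44 = 8.6617 × 10^6
Stock = 0.289 μM × 8.6617 × 10^6 = 2.503 × 10^6 μM = 2.50 M

2.50 M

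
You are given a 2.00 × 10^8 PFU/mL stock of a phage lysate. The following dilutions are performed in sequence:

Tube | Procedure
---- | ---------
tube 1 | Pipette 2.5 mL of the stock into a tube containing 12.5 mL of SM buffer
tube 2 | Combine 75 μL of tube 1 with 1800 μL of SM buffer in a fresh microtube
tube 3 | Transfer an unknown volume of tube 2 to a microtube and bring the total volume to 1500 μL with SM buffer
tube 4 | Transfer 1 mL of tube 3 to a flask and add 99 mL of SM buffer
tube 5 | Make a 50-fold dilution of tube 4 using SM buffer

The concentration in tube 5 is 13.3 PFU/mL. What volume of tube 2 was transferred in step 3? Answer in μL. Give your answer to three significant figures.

74.8 μL

Step 1: 2.5 mL + 12.5 mL = 15 mL total → factor 15/2.5 = 6
Step 2: 75 μL + 1800 μL = 1875 μL total → factor 1875/75 = 25
Step 3: v brought to 1500 μL → factor = 1500 μL/v
Step 4: 1 mL + 99 mL = 100 mL total → factor 100/1 = 100
Step 5: 50-fold → factor 50
Product of known-step factors = 7.5 × 10^5
Overall factor = 2.00 × 10^8 PFU/mL / (13.3 PFU/mL) = 1.5038 × 10^7
Step-3 factor = 1.5038 × 10^7 / 7.5 × 10^5 = 20.05
v = 1500 μL / 20.05 = 74.8 μL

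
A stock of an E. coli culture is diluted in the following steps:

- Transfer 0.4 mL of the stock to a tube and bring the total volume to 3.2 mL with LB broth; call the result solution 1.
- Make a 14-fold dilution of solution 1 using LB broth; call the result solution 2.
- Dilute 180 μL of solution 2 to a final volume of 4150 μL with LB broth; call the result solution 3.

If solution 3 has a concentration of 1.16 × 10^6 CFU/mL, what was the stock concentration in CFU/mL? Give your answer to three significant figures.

Step 1: 0.4 mL brought to 3.2 mL → factor 3.2/0.4 = 8
Step 2: 14-fold → factor 14
Step 3: 180 μL brought to 4150 μL → factor 4150/180 = 23.056
Overall dilution factor = 8 × 14 × 23.056 = 2582.2
Stock = 1.16 × 10^6 CFU/mL × 2582.2 = 3.00 × 10^9 CFU/mL

3.00 × 10^9 CFU/mL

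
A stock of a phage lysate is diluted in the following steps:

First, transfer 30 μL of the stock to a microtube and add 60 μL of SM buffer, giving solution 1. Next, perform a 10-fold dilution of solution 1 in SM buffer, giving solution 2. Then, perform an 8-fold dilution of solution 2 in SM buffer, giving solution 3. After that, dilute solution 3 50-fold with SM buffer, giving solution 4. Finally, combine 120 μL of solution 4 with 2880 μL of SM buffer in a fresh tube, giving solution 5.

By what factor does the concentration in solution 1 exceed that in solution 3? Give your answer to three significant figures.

Step 1: 30 μL + 60 μL = 90 μL total → factor 90/30 = 3
Step 2: 10-fold → factor 10
Step 3: 8-fold → factor 8
Dilution factor to solution 1 = 3; to solution 3 = 240
[solution 1]/[solution 3] = (factor to solution 3)/(factor to solution 1) = 240/3 = 80.0

80.0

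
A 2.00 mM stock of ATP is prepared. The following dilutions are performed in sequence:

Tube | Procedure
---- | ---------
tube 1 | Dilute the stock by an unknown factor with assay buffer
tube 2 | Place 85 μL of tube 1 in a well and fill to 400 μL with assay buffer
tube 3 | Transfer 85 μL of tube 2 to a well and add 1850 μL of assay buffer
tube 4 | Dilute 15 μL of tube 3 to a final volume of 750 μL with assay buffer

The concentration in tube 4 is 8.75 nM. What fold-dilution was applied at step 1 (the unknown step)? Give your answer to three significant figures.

Step 1: unknown factor x
Step 2: 85 μL brought to 400 μL → factor 400/85 = 4.7059
Step 3: 85 μL + 1850 μL = 1935 μL total → factor 1935/85 = 22.765
Step 4: 15 μL brought to 750 μL → factor 750/15 = 50
Product of known-step factors = 5356.4
Overall factor = 2.00 mM / (8.75 nM) = 2.2857 × 10^5
x = 2.2857 × 10^5 / 5356.4 = 42.7

42.7-fold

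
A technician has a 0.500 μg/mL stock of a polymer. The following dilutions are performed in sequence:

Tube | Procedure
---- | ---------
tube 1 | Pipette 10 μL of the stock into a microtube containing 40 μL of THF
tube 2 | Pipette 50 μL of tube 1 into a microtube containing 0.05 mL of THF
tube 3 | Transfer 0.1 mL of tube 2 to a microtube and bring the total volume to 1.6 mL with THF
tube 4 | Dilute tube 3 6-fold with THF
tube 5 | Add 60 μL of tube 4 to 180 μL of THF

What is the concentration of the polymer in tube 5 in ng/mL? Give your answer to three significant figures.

Step 1: 10 μL + 40 μL = 50 μL total → factor 50/10 = 5
Step 2: 50 μL + 0.05 mL = 100 μL total → factor 100/50 = 2
Step 3: 0.1 mL brought to 1.6 mL → factor 1.6/0.1 = 16
Step 4: 6-fold → factor 6
Step 5: 60 μL + 180 μL = 240 μL total → factor 240/60 = 4
Overall dilution factor = 5 × 2 × 16 × 6 × 4 = 3840
Final = 0.500 μg/mL / 3840 = 0.0001302 μg/mL = 0.130 ng/mL

0.130 ng/mL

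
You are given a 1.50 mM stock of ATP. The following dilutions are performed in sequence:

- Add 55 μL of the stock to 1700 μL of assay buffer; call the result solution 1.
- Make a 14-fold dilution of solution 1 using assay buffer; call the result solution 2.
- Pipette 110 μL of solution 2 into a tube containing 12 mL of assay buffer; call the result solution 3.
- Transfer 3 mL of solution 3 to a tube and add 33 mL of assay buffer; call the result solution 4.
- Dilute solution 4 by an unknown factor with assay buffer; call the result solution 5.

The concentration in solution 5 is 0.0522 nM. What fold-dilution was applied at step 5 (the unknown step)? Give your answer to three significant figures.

Step 1: 55 μL + 1700 μL = 1755 μL total → factor 1755/55 = 31.909
Step 2: 14-fold → factor 14
Step 3: 110 μL + 12 mL = 12110 μL total → factor 12110/110 = 110.09
Step 4: 3 mL + 33 mL = 36 mL total → factor 36/3 = 12
Step 5: unknown factor x
Product of known-step factors = 5.9017 × 10^5
Overall factor = 1.50 mM / (0.0522 nM) = 2.8736 × 10^7
x = 2.8736 × 10^7 / 5.9017 × 10^5 = 48.7

48.7-fold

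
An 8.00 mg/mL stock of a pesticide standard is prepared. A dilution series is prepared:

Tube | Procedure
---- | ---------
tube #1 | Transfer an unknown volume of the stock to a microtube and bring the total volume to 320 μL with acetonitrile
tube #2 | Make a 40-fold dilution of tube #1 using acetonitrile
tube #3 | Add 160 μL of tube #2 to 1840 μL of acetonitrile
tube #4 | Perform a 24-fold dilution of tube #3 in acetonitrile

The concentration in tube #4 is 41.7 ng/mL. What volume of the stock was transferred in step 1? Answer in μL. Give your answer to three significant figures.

Step 1: v brought to 320 μL → factor = 320 μL/v
Step 2: 40-fold → factor 40
Step 3: 160 μL + 1840 μL = 2000 μL total → factor 2000/160 = 12.5
Step 4: 24-fold → factor 24
Product of known-step factors = 12000
Overall factor = 8.00 mg/mL / (41.7 ng/mL) = 1.9185 × 10^5
Step-1 factor = 1.9185 × 10^5 / 12000 = 15.987
v = 320 μL / 15.987 = 20.0 μL

20.0 μL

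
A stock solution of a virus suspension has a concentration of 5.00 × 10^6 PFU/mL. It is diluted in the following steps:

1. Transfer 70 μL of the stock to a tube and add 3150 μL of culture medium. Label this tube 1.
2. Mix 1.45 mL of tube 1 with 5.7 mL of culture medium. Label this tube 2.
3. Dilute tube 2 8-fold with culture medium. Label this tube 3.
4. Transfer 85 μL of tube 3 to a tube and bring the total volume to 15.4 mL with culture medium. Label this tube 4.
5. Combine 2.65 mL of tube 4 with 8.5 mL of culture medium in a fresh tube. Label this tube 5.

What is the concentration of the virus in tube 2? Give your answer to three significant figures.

Step 1: 70 μL + 3150 μL = 3220 μL total → factor 3220/70 = 46
Step 2: 1.45 mL + 5.7 mL = 7.15 mL total → factor 7.15/1.45 = 4.931
Dilution factor through tube 2 = 46 × 4.931 = 226.83
[tube 2] = 5.00 × 10^6 PFU/mL / 226.83 = 2.20 × 10^4 PFU/mL

2.20 × 10^4 PFU/mL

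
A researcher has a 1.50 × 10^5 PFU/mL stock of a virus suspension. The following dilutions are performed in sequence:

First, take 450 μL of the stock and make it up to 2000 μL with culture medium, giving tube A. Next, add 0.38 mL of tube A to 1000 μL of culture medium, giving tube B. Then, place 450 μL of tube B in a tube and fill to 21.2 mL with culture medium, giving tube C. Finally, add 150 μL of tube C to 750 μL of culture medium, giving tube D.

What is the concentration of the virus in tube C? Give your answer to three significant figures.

197 PFU/mL

Step 1: 450 μL brought to 2000 μL → factor 2000/450 = 4.4444
Step 2: 0.38 mL + 1000 μL = 1.38 mL total → factor 1.38/0.38 = 3.6316
Step 3: 450 μL brought to 21.2 mL → factor 21200/450 = 47.111
Dilution factor through tube C = 4.4444 × 3.6316 × 47.111 = 760.39
[tube C] = 1.50 × 10^5 PFU/mL / 760.39 = 197 PFU/mL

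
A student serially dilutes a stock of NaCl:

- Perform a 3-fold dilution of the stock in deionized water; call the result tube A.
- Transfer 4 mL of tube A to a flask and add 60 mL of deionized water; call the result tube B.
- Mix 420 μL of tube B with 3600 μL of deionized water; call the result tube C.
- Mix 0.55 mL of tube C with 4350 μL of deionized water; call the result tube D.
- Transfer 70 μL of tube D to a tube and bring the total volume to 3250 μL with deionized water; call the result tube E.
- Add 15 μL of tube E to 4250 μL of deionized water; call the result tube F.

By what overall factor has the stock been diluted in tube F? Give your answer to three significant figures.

Step 1: 3-fold → factor 3
Step 2: 4 mL + 60 mL = 64 mL total → factor 64/4 = 16
Step 3: 420 μL + 3600 μL = 4020 μL total → factor 4020/420 = 9.5714
Step 4: 0.55 mL + 4350 μL = 4.9 mL total → factor 4.9/0.55 = 8.9091
Step 5: 70 μL brought to 3250 μL → factor 3250/70 = 46.429
Step 6: 15 μL + 4250 μL = 4265 μL total → factor 4265/15 = 284.33
Overall dilution factor = 3 × 16 × 9.5714 × 8.9091 × 46.429 × 284.33 = 5.4034 × 10^7

5.40 × 10^7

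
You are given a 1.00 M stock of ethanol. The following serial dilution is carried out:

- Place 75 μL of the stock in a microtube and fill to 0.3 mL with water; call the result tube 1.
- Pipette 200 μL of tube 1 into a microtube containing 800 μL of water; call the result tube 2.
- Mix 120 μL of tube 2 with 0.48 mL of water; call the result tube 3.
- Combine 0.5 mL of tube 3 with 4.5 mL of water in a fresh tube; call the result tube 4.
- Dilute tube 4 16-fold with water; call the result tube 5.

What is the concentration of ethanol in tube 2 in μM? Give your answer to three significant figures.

Step 1: 75 μL brought to 0.3 mL → factor 300/75 = 4
Step 2: 200 μL + 800 μL = 1000 μL total → factor 1000/200 = 5
Dilution factor through tube 2 = 4 × 5 = 20
[tube 2] = 1.00 M / 20 = 0.05000 M = 5.00 × 10^4 μM

5.00 × 10^4 μM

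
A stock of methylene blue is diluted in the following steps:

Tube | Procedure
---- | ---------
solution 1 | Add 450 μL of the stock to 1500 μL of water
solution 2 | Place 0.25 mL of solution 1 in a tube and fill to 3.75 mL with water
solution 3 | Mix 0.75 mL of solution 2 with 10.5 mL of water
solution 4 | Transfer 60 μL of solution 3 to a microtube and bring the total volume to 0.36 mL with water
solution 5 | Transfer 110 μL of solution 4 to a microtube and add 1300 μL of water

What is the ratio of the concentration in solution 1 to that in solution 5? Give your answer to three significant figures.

1.73 × 10^4

Step 1: 450 μL + 1500 μL = 1950 μL total → factor 1950/450 = 4.3333
Step 2: 0.25 mL brought to 3.75 mL → factor 3.75/0.25 = 15
Step 3: 0.75 mL + 10.5 mL = 11.25 mL total → factor 11.25/0.75 = 15
Step 4: 60 μL brought to 0.36 mL → factor 360/60 = 6
Step 5: 110 μL + 1300 μL = 1410 μL total → factor 1410/110 = 12.818
Dilution factor to solution 1 = 4.3333; to solution 5 = 74986
[solution 1]/[solution 5] = (factor to solution 5)/(factor to solution 1) = 74986/4.3333 = 1.73 × 10^4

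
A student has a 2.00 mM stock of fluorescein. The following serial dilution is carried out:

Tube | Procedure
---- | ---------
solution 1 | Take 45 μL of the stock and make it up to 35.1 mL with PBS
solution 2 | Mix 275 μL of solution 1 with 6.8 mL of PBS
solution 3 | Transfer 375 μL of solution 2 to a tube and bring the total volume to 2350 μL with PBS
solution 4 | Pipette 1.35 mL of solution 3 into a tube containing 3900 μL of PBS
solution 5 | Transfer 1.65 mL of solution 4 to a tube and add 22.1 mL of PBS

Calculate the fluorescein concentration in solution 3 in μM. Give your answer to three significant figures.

Step 1: 45 μL brought to 35.1 mL → factor 35100/45 = 780
Step 2: 275 μL + 6.8 mL = 7075 μL total → factor 7075/275 = 25.727
Step 3: 375 μL brought to 2350 μL → factor 2350/375 = 6.2667
Dilution factor through solution 3 = 780 × 25.727 × 6.2667 = 1.2575 × 10^5
[solution 3] = 2.00 mM / 1.2575 × 10^5 = 1.590 × 10^-5 mM = 0.0159 μM

0.0159 μM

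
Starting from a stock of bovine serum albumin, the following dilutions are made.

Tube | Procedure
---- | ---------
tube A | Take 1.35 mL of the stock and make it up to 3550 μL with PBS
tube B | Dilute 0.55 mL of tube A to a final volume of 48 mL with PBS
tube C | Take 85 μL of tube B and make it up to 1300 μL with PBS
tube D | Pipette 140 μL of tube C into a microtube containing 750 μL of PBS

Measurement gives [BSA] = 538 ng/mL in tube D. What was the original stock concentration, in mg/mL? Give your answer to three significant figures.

12.0 mg/mL

Step 1: 1.35 mL brought to 3550 μL → factor 3.55/1.35 = 2.6296
Step 2: 0.55 mL brought to 48 mL → factor 48/0.55 = 87.273
Step 3: 85 μL brought to 1300 μL → factor 1300/85 = 15.294
Step 4: 140 μL + 750 μL = 890 μL total → factor 890/140 = 6.3571
Overall dilution factor = 2.6296 × 87.273 × 15.294 × 6.3571 = 22313
Stock = 538 ng/mL × 22313 = 1.200 × 10^7 ng/mL = 12.0 mg/mL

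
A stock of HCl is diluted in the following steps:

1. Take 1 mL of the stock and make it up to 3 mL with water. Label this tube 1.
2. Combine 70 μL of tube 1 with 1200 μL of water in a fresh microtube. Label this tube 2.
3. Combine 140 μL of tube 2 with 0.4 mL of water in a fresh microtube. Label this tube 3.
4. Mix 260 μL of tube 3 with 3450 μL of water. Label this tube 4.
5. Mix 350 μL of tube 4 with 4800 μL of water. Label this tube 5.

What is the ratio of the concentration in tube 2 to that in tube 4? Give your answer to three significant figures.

Step 1: 1 mL brought to 3 mL → factor 3/1 = 3
Step 2: 70 μL + 1200 μL = 1270 μL total → factor 1270/70 = 18.143
Step 3: 140 μL + 0.4 mL = 540 μL total → factor 540/140 = 3.8571
Step 4: 260 μL + 3450 μL = 3710 μL total → factor 3710/260 = 14.269
Dilution factor to tube 2 = 54.429; to tube 4 = 2995.7
[tube 2]/[tube 4] = (factor to tube 4)/(factor to tube 2) = 2995.7/54.429 = 55.0

55.0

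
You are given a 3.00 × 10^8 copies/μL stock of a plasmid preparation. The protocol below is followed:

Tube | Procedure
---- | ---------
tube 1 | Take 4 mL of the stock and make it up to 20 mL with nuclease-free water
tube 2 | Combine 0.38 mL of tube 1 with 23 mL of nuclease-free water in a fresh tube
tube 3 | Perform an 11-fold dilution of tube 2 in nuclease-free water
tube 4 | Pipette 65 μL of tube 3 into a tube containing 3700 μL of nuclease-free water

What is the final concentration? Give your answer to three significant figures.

Step 1: 4 mL brought to 20 mL → factor 20/4 = 5
Step 2: 0.38 mL + 23 mL = 23.38 mL total → factor 23.38/0.38 = 61.526
Step 3: 11-fold → factor 11
Step 4: 65 μL + 3700 μL = 3765 μL total → factor 3765/65 = 57.923
Overall dilution factor = 5 × 61.526 × 11 × 57.923 = 1.9601 × 10^5
Final = 3.00 × 10^8 copies/μL / 1.9601 × 10^5 = 1.53 × 10^3 copies/μL

1.53 × 10^3 copies/μL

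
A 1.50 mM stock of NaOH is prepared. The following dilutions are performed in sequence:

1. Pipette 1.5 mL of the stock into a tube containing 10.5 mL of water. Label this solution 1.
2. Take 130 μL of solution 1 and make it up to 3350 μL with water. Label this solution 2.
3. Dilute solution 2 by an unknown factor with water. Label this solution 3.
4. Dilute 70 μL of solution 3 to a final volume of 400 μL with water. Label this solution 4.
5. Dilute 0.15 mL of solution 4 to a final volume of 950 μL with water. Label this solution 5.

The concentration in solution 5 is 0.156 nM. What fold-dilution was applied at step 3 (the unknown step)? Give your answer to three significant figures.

1.29 × 10^3-fold

Step 1: 1.5 mL + 10.5 mL = 12 mL total → factor 12/1.5 = 8
Step 2: 130 μL brought to 3350 μL → factor 3350/130 = 25.769
Step 3: unknown factor x
Step 4: 70 μL brought to 400 μL → factor 400/70 = 5.7143
Step 5: 0.15 mL brought to 950 μL → factor 0.95/0.15 = 6.3333
Product of known-step factors = 7460.8
Overall factor = 1.50 mM / (0.156 nM) = 9.6154 × 10^6
x = 9.6154 × 10^6 / 7460.8 = 1.29 × 10^3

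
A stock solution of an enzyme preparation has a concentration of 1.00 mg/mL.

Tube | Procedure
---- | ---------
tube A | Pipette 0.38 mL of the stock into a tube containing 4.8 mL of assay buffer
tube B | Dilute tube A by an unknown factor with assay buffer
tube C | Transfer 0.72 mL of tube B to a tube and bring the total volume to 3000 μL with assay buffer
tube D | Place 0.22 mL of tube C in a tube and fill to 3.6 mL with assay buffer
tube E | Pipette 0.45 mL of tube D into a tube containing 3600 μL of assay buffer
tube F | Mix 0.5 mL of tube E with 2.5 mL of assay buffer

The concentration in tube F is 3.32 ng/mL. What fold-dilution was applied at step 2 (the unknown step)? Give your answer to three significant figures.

Step 1: 0.38 mL + 4.8 mL = 5.18 mL total → factor 5.18/0.38 = 13.632
Step 2: unknown factor x
Step 3: 0.72 mL brought to 3000 μL → factor 3/0.72 = 4.1667
Step 4: 0.22 mL brought to 3.6 mL → factor 3.6/0.22 = 16.364
Step 5: 0.45 mL + 3600 μL = 4.05 mL total → factor 4.05/0.45 = 9
Step 6: 0.5 mL + 2.5 mL = 3 mL total → factor 3/0.5 = 6
Product of known-step factors = 50189
Overall factor = 1.00 mg/mL / (3.32 ng/mL) = 3.012 × 10^5
x = 3.012 × 10^5 / 50189 = 6.00

6.00-fold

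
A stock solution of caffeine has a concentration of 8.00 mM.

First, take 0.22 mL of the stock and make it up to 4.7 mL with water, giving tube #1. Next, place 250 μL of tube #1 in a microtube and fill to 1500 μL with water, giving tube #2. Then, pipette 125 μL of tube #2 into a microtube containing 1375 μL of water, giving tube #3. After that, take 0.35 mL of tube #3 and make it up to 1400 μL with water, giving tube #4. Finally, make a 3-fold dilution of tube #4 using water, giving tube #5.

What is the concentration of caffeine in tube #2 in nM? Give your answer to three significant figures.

Step 1: 0.22 mL brought to 4.7 mL → factor 4.7/0.22 = 21.364
Step 2: 250 μL brought to 1500 μL → factor 1500/250 = 6
Dilution factor through tube #2 = 21.364 × 6 = 128.18
[tube #2] = 8.00 mM / 128.18 = 0.06241 mM = 6.24 × 10^4 nM

6.24 × 10^4 nM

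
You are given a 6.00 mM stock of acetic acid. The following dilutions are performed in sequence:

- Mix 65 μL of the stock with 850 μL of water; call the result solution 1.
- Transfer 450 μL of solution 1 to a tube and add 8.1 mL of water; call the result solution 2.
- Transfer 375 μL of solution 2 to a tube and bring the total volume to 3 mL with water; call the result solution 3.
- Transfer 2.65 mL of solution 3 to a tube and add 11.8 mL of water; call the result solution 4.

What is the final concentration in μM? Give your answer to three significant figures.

Step 1: 65 μL + 850 μL = 915 μL total → factor 915/65 = 14.077
Step 2: 450 μL + 8.1 mL = 8550 μL total → factor 8550/450 = 19
Step 3: 375 μL brought to 3 mL → factor 3000/375 = 8
Step 4: 2.65 mL + 11.8 mL = 14.45 mL total → factor 14.45/2.65 = 5.4528
Overall dilution factor = 14.077 × 19 × 8 × 5.4528 = 11667
Final = 6.00 mM / 11667 = 0.0005143 mM = 0.514 μM

0.514 μM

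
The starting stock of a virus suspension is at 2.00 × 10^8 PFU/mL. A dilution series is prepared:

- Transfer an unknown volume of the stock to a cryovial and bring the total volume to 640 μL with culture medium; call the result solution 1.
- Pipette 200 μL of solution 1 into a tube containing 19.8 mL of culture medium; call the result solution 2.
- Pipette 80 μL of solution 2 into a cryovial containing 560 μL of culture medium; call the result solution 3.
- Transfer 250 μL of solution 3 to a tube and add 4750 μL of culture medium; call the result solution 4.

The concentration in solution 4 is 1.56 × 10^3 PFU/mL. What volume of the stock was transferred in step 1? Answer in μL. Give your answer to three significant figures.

Step 1: v brought to 640 μL → factor = 640 μL/v
Step 2: 200 μL + 19.8 mL = 20000 μL total → factor 20000/200 = 100
Step 3: 80 μL + 560 μL = 640 μL total → factor 640/80 = 8
Step 4: 250 μL + 4750 μL = 5000 μL total → factor 5000/250 = 20
Product of known-step factors = 16000
Overall factor = 2.00 × 10^8 PFU/mL / (1.56 × 10^3 PFU/mL) = 1.2821 × 10^5
Step-1 factor = 1.2821 × 10^5 / 16000 = 8.0128
v = 640 μL / 8.0128 = 79.9 μL

79.9 μL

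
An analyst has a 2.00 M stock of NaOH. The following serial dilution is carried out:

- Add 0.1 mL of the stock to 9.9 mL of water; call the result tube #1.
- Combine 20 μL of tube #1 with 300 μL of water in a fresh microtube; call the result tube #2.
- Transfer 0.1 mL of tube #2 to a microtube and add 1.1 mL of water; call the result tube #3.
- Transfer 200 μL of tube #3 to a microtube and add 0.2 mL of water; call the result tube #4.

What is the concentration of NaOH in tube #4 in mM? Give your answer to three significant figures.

Step 1: 0.1 mL + 9.9 mL = 10 mL total → factor 10/0.1 = 100
Step 2: 20 μL + 300 μL = 320 μL total → factor 320/20 = 16
Step 3: 0.1 mL + 1.1 mL = 1.2 mL total → factor 1.2/0.1 = 12
Step 4: 200 μL + 0.2 mL = 400 μL total → factor 400/200 = 2
Overall dilution factor = 100 × 16 × 12 × 2 = 38400
Final = 2.00 M / 38400 = 5.208 × 10^-5 M = 0.0521 mM

0.0521 mM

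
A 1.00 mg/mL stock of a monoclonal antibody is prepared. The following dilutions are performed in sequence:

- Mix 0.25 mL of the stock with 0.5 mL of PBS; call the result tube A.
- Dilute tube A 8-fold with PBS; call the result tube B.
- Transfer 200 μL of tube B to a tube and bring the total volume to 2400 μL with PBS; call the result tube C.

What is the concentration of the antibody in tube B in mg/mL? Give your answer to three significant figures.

0.0417 mg/mL

Step 1: 0.25 mL + 0.5 mL = 0.75 mL total → factor 0.75/0.25 = 3
Step 2: 8-fold → factor 8
Dilution factor through tube B = 3 × 8 = 24
[tube B] = 1.00 mg/mL / 24 = 0.0417 mg/mL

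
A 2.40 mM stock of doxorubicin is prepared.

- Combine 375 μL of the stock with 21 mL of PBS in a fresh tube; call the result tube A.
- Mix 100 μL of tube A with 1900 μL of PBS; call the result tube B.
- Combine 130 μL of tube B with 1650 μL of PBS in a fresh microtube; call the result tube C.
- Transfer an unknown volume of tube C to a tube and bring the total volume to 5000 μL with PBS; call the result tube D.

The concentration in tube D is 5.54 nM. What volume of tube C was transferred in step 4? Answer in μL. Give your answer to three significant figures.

180 μL

Step 1: 375 μL + 21 mL = 21375 μL total → factor 21375/375 = 57
Step 2: 100 μL + 1900 μL = 2000 μL total → factor 2000/100 = 20
Step 3: 130 μL + 1650 μL = 1780 μL total → factor 1780/130 = 13.692
Step 4: v brought to 5000 μL → factor = 5000 μL/v
Product of known-step factors = 15609
Overall factor = 2.40 mM / (5.54 nM) = 4.3321 × 10^5
Step-4 factor = 4.3321 × 10^5 / 15609 = 27.754
v = 5000 μL / 27.754 = 180 μL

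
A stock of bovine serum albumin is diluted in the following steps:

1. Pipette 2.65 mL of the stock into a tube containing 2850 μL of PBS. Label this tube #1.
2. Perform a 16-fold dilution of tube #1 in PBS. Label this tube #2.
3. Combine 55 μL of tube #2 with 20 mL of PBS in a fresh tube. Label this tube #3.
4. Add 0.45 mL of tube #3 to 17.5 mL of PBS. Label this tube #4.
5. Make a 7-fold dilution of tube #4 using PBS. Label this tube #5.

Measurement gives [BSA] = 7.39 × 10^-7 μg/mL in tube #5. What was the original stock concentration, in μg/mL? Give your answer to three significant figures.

Step 1: 2.65 mL + 2850 μL = 5.5 mL total → factor 5.5/2.65 = 2.0755
Step 2: 16-fold → factor 16
Step 3: 55 μL + 20 mL = 20055 μL total → factor 20055/55 = 364.64
Step 4: 0.45 mL + 17.5 mL = 17.95 mL total → factor 17.95/0.45 = 39.889
Step 5: 7-fold → factor 7
Overall dilution factor = 2.0755 × 16 × 364.64 × 39.889 × 7 = 3.381 × 10^6
Stock = 7.39 × 10^-7 μg/mL × 3.381 × 10^6 = 2.50 μg/mL

2.50 μg/mL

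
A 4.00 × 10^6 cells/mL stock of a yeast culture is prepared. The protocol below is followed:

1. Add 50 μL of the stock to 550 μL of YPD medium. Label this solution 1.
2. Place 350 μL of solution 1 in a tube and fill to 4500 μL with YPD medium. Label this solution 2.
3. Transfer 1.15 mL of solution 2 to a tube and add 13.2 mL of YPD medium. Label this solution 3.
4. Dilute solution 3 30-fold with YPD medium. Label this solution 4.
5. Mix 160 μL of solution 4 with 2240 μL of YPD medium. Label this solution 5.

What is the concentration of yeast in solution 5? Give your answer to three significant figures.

Step 1: 50 μL + 550 μL = 600 μL total → factor 600/50 = 12
Step 2: 350 μL brought to 4500 μL → factor 4500/350 = 12.857
Step 3: 1.15 mL + 13.2 mL = 14.35 mL total → factor 14.35/1.15 = 12.478
Step 4: 30-fold → factor 30
Step 5: 160 μL + 2240 μL = 2400 μL total → factor 2400/160 = 15
Overall dilution factor = 12 × 12.857 × 12.478 × 30 × 15 = 8.6635 × 10^5
Final = 4.00 × 10^6 cells/mL / 8.6635 × 10^5 = 4.62 cells/mL

4.62 cells/mL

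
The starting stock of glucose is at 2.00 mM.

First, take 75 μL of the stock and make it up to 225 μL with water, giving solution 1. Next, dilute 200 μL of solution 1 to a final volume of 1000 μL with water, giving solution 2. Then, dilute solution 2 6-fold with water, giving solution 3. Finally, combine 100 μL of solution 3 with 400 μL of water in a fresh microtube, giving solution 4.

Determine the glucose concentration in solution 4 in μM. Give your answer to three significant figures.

Step 1: 75 μL brought to 225 μL → factor 225/75 = 3
Step 2: 200 μL brought to 1000 μL → factor 1000/200 = 5
Step 3: 6-fold → factor 6
Step 4: 100 μL + 400 μL = 500 μL total → factor 500/100 = 5
Overall dilution factor = 3 × 5 × 6 × 5 = 450
Final = 2.00 mM / 450 = 0.004444 mM = 4.44 μM

4.44 μM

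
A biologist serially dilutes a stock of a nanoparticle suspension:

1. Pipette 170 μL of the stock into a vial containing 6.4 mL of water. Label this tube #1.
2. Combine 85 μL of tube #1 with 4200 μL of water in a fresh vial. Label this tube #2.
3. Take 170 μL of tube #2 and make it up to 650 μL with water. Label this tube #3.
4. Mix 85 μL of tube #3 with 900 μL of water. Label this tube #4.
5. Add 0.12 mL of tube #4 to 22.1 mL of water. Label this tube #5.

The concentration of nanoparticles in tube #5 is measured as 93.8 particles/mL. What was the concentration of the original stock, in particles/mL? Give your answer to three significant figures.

Step 1: 170 μL + 6.4 mL = 6570 μL total → factor 6570/170 = 38.647
Step 2: 85 μL + 4200 μL = 4285 μL total → factor 4285/85 = 50.412
Step 3: 170 μL brought to 650 μL → factor 650/170 = 3.8235
Step 4: 85 μL + 900 μL = 985 μL total → factor 985/85 = 11.588
Step 5: 0.12 mL + 22.1 mL = 22.22 mL total → factor 22.22/0.12 = 185.17
Overall dilution factor = 38.647 × 50.412 × 3.8235 × 11.588 × 185.17 = 1.5984 × 10^7
Stock = 93.8 particles/mL × 1.5984 × 10^7 = 1.50 × 10^9 particles/mL

1.50 × 10^9 particles/mL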